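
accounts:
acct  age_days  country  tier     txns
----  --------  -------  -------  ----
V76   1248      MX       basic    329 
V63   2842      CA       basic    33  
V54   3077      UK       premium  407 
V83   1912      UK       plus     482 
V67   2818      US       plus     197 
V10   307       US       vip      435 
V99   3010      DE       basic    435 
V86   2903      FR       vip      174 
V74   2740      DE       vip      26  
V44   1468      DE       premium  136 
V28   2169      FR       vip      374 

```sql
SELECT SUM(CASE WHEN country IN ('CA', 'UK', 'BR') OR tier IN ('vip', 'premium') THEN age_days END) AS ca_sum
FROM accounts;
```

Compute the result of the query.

acct=V76: ✗
acct=V63: ✓ → 2842
acct=V54: ✓ → 3077
acct=V83: ✓ → 1912
acct=V67: ✗
acct=V10: ✓ → 307
acct=V99: ✗
acct=V86: ✓ → 2903
acct=V74: ✓ → 2740
acct=V44: ✓ → 1468
acct=V28: ✓ → 2169
ca_sum = 2842 + 3077 + 1912 + 307 + 2903 + 2740 + 1468 + 2169 = 17418

17418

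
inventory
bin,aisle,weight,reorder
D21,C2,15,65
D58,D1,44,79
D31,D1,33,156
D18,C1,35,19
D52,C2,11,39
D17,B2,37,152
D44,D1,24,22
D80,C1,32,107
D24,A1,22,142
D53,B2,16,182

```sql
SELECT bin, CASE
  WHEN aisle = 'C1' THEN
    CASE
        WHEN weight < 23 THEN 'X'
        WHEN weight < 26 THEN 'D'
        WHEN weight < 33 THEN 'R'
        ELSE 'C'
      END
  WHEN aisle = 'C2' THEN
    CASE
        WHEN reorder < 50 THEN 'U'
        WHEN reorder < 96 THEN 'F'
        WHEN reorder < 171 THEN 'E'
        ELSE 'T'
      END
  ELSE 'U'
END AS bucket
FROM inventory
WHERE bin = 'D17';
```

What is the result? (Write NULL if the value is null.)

U

bin = D17: aisle=B2, weight=37, reorder=152.
aisle='B2' → outer ELSE → U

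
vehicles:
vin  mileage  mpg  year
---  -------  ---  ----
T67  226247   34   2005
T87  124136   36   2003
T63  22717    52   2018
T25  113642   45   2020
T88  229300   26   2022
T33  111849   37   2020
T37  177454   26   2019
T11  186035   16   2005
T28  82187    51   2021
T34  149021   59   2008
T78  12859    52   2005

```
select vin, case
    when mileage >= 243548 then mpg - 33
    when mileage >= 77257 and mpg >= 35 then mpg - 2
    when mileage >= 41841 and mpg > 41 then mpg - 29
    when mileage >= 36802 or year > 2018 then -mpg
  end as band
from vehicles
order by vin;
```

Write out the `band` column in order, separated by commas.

vin=T11: mileage >= 36802 or year > 2018 → -16
vin=T25: mileage >= 77257 and mpg >= 35 → 43
vin=T28: mileage >= 77257 and mpg >= 35 → 49
vin=T33: mileage >= 77257 and mpg >= 35 → 35
vin=T34: mileage >= 77257 and mpg >= 35 → 57
vin=T37: mileage >= 36802 or year > 2018 → -26
vin=T63: (no match → NULL) → NULL
vin=T67: mileage >= 36802 or year > 2018 → -34
vin=T78: (no match → NULL) → NULL
vin=T87: mileage >= 77257 and mpg >= 35 → 34
vin=T88: mileage >= 36802 or year > 2018 → -26

-16, 43, 49, 35, 57, -26, NULL, -34, NULL, 34, -26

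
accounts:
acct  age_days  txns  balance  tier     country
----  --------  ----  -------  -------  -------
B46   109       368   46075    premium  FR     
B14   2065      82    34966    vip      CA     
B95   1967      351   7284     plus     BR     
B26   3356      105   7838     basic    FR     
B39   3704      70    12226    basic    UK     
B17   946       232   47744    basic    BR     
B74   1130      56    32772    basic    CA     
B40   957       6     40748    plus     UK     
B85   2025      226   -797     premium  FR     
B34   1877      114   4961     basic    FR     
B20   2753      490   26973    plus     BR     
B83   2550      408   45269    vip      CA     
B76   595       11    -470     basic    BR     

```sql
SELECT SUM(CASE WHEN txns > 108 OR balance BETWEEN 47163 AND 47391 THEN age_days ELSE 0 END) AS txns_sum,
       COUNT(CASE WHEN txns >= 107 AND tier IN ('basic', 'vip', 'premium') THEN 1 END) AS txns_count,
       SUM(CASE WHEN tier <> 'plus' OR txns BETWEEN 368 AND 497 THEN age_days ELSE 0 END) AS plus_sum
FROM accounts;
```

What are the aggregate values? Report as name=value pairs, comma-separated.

txns_sum=12227, txns_count=5, plus_sum=21110

[txns_sum: txns > 108 OR balance BETWEEN 47163 AND 47391]
acct=B46: ✓ → 109
acct=B14: ✗
acct=B95: ✓ → 1967
acct=B26: ✗
acct=B39: ✗
acct=B17: ✓ → 946
acct=B74: ✗
acct=B40: ✗
acct=B85: ✓ → 2025
acct=B34: ✓ → 1877
acct=B20: ✓ → 2753
acct=B83: ✓ → 2550
acct=B76: ✗
txns_sum = 109 + 1967 + 946 + 2025 + 1877 + 2753 + 2550 = 12227
—
[txns_count: txns >= 107 AND tier IN ('basic', 'vip', 'premium')]
acct=B46: ✓ → 1
acct=B14: ✗
acct=B95: ✗
acct=B26: ✗
acct=B39: ✗
acct=B17: ✓ → 1
acct=B74: ✗
acct=B40: ✗
acct=B85: ✓ → 1
acct=B34: ✓ → 1
acct=B20: ✗
acct=B83: ✓ → 1
acct=B76: ✗
txns_count = COUNT(1, 1, 1, 1, 1) = 5
—
[plus_sum: tier <> 'plus' OR txns BETWEEN 368 AND 497]
acct=B46: ✓ → 109
acct=B14: ✓ → 2065
acct=B95: ✗
acct=B26: ✓ → 3356
acct=B39: ✓ → 3704
acct=B17: ✓ → 946
acct=B74: ✓ → 1130
acct=B40: ✗
acct=B85: ✓ → 2025
acct=B34: ✓ → 1877
acct=B20: ✓ → 2753
acct=B83: ✓ → 2550
acct=B76: ✓ → 595
plus_sum = 109 + 2065 + 3356 + 3704 + 946 + 1130 + 2025 + 1877 + 2753 + 2550 + 595 = 21110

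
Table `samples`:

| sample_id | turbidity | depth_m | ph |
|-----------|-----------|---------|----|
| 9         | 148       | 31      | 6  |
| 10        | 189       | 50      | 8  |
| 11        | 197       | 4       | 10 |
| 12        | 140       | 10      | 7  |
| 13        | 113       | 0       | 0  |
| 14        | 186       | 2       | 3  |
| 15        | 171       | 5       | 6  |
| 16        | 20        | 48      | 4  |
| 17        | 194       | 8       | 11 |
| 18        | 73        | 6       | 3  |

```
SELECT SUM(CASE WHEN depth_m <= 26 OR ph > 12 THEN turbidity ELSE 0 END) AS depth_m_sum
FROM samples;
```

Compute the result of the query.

sample_id=9: ✗
sample_id=10: ✗
sample_id=11: ✓ → 197
sample_id=12: ✓ → 140
sample_id=13: ✓ → 113
sample_id=14: ✓ → 186
sample_id=15: ✓ → 171
sample_id=16: ✗
sample_id=17: ✓ → 194
sample_id=18: ✓ → 73
depth_m_sum = 197 + 140 + 113 + 186 + 171 + 194 + 73 = 1074

1074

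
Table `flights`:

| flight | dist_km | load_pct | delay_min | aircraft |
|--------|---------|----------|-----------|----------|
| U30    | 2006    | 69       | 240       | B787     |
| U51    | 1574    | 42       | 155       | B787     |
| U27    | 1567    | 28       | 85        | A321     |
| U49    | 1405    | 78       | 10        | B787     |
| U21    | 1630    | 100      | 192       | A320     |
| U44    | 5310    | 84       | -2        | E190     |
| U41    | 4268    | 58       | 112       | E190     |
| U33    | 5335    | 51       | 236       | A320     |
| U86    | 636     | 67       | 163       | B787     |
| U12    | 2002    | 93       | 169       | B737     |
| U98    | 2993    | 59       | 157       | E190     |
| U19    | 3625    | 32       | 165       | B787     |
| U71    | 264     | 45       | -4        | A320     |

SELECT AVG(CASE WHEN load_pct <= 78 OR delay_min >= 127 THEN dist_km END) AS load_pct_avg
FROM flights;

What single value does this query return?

flight=U30: ✓ → 2006
flight=U51: ✓ → 1574
flight=U27: ✓ → 1567
flight=U49: ✓ → 1405
flight=U21: ✓ → 1630
flight=U44: ✗
flight=U41: ✓ → 4268
flight=U33: ✓ → 5335
flight=U86: ✓ → 636
flight=U12: ✓ → 2002
flight=U98: ✓ → 2993
flight=U19: ✓ → 3625
flight=U71: ✓ → 264
load_pct_avg = (2006 + 1574 + 1567 + 1405 + 1630 + 4268 + 5335 + 636 + 2002 + 2993 + 3625 + 264) / 12 = 2275.4166666667

2275.4166666667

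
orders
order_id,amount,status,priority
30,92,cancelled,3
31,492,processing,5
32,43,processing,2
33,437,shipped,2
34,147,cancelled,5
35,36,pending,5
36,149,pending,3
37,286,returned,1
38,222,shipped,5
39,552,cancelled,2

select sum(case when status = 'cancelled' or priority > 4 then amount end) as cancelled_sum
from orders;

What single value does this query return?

1541

order_id=30: ✓ → 92
order_id=31: ✓ → 492
order_id=32: ✗
order_id=33: ✗
order_id=34: ✓ → 147
order_id=35: ✓ → 36
order_id=36: ✗
order_id=37: ✗
order_id=38: ✓ → 222
order_id=39: ✓ → 552
cancelled_sum = 92 + 492 + 147 + 36 + 222 + 552 = 1541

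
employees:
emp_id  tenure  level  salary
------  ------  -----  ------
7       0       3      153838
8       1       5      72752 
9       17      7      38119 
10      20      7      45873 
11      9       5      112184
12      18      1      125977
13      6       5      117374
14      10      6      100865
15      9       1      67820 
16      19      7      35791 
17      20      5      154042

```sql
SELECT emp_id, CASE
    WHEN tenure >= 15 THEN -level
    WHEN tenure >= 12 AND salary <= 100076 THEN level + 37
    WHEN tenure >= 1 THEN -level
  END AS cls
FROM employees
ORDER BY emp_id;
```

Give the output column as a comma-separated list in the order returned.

NULL, -5, -7, -7, -5, -1, -5, -6, -1, -7, -5

emp_id=7: (no match → NULL) → NULL
emp_id=8: tenure >= 1 → -5
emp_id=9: tenure >= 15 → -7
emp_id=10: tenure >= 15 → -7
emp_id=11: tenure >= 1 → -5
emp_id=12: tenure >= 15 → -1
emp_id=13: tenure >= 1 → -5
emp_id=14: tenure >= 1 → -6
emp_id=15: tenure >= 1 → -1
emp_id=16: tenure >= 15 → -7
emp_id=17: tenure >= 15 → -5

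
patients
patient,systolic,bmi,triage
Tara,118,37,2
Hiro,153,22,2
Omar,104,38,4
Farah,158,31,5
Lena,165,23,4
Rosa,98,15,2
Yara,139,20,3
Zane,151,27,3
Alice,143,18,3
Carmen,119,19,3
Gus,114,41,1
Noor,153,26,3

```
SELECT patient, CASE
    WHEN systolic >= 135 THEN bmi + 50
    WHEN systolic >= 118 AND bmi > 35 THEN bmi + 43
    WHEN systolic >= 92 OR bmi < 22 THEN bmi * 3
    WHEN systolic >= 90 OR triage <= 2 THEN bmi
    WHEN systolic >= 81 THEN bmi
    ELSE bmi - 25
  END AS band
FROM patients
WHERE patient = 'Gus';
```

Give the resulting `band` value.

patient = Gus: systolic=114, bmi=41, triage=1.
systolic >= 135 → false
systolic >= 118 AND bmi > 35 → false
systolic >= 92 OR bmi < 22 → true → 123

123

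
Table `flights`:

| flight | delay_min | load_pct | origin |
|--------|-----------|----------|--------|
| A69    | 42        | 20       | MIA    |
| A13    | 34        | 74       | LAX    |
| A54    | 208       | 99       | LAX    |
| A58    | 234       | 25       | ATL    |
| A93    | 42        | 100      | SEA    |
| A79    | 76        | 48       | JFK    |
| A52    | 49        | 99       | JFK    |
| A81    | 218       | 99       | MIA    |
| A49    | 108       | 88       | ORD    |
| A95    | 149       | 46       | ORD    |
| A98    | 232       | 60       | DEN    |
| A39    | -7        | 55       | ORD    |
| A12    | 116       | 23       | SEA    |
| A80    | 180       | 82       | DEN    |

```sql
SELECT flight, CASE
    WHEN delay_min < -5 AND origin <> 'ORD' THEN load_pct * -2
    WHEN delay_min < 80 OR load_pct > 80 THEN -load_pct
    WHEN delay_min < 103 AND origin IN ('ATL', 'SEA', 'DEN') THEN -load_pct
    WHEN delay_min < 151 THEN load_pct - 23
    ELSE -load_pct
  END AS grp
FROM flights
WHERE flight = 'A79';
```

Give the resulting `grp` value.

-48

flight = A79: delay_min=76, load_pct=48, origin=JFK.
delay_min < -5 AND origin <> 'ORD' → false
delay_min < 80 OR load_pct > 80 → true → -48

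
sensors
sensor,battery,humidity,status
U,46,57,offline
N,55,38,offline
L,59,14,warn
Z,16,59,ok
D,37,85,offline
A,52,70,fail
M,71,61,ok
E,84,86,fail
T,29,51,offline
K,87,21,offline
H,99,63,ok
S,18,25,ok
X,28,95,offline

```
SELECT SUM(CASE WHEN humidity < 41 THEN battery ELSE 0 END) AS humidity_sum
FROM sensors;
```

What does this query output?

sensor=U: ✗
sensor=N: ✓ → 55
sensor=L: ✓ → 59
sensor=Z: ✗
sensor=D: ✗
sensor=A: ✗
sensor=M: ✗
sensor=E: ✗
sensor=T: ✗
sensor=K: ✓ → 87
sensor=H: ✗
sensor=S: ✓ → 18
sensor=X: ✗
humidity_sum = 55 + 59 + 87 + 18 = 219

219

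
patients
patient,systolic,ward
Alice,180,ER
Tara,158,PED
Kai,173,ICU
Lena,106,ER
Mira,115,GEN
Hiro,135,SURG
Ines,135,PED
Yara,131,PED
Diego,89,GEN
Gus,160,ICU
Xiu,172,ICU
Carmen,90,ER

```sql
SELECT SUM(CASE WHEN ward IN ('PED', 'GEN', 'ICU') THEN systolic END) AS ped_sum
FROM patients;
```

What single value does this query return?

patient=Alice: ✗
patient=Tara: ✓ → 158
patient=Kai: ✓ → 173
patient=Lena: ✗
patient=Mira: ✓ → 115
patient=Hiro: ✗
patient=Ines: ✓ → 135
patient=Yara: ✓ → 131
patient=Diego: ✓ → 89
patient=Gus: ✓ → 160
patient=Xiu: ✓ → 172
patient=Carmen: ✗
ped_sum = 158 + 173 + 115 + 135 + 131 + 89 + 160 + 172 = 1133

1133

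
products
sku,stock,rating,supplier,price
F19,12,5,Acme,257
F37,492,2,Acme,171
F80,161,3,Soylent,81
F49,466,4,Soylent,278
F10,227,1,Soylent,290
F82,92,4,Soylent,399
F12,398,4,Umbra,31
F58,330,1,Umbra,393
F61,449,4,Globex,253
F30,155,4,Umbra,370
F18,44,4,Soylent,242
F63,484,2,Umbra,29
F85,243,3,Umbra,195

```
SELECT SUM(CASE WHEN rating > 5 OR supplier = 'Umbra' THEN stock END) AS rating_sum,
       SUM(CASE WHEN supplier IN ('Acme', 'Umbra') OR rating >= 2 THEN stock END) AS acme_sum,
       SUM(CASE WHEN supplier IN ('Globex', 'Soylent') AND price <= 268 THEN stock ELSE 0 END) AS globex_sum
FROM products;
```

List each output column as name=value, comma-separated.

rating_sum=1610, acme_sum=3326, globex_sum=654

[rating_sum: rating > 5 OR supplier = 'Umbra']
sku=F19: ✗
sku=F37: ✗
sku=F80: ✗
sku=F49: ✗
sku=F10: ✗
sku=F82: ✗
sku=F12: ✓ → 398
sku=F58: ✓ → 330
sku=F61: ✗
sku=F30: ✓ → 155
sku=F18: ✗
sku=F63: ✓ → 484
sku=F85: ✓ → 243
rating_sum = 398 + 330 + 155 + 484 + 243 = 1610
—
[acme_sum: supplier IN ('Acme', 'Umbra') OR rating >= 2]
sku=F19: ✓ → 12
sku=F37: ✓ → 492
sku=F80: ✓ → 161
sku=F49: ✓ → 466
sku=F10: ✗
sku=F82: ✓ → 92
sku=F12: ✓ → 398
sku=F58: ✓ → 330
sku=F61: ✓ → 449
sku=F30: ✓ → 155
sku=F18: ✓ → 44
sku=F63: ✓ → 484
sku=F85: ✓ → 243
acme_sum = 12 + 492 + 161 + 466 + 92 + 398 + 330 + 449 + 155 + 44 + 484 + 243 = 3326
—
[globex_sum: supplier IN ('Globex', 'Soylent') AND price <= 268]
sku=F19: ✗
sku=F37: ✗
sku=F80: ✓ → 161
sku=F49: ✗
sku=F10: ✗
sku=F82: ✗
sku=F12: ✗
sku=F58: ✗
sku=F61: ✓ → 449
sku=F30: ✗
sku=F18: ✓ → 44
sku=F63: ✗
sku=F85: ✗
globex_sum = 161 + 449 + 44 = 654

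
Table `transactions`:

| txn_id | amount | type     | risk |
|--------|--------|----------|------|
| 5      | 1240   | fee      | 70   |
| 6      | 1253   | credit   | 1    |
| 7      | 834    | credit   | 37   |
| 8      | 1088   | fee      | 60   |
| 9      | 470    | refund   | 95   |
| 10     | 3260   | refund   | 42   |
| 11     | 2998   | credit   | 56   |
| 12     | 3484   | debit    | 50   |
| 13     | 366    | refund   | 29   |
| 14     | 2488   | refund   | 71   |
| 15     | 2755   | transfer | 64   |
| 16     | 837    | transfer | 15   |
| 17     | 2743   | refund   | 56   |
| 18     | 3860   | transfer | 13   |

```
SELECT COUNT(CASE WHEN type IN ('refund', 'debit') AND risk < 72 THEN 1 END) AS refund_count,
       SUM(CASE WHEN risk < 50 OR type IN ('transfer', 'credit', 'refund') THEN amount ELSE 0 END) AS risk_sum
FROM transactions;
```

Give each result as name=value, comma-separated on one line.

[refund_count: type IN ('refund', 'debit') AND risk < 72]
txn_id=5: ✗
txn_id=6: ✗
txn_id=7: ✗
txn_id=8: ✗
txn_id=9: ✗
txn_id=10: ✓ → 1
txn_id=11: ✗
txn_id=12: ✓ → 1
txn_id=13: ✓ → 1
txn_id=14: ✓ → 1
txn_id=15: ✗
txn_id=16: ✗
txn_id=17: ✓ → 1
txn_id=18: ✗
refund_count = COUNT(1, 1, 1, 1, 1) = 5
—
[risk_sum: risk < 50 OR type IN ('transfer', 'credit', 'refund')]
txn_id=5: ✗
txn_id=6: ✓ → 1253
txn_id=7: ✓ → 834
txn_id=8: ✗
txn_id=9: ✓ → 470
txn_id=10: ✓ → 3260
txn_id=11: ✓ → 2998
txn_id=12: ✗
txn_id=13: ✓ → 366
txn_id=14: ✓ → 2488
txn_id=15: ✓ → 2755
txn_id=16: ✓ → 837
txn_id=17: ✓ → 2743
txn_id=18: ✓ → 3860
risk_sum = 1253 + 834 + 470 + 3260 + 2998 + 366 + 2488 + 2755 + 837 + 2743 + 3860 = 21864

refund_count=5, risk_sum=21864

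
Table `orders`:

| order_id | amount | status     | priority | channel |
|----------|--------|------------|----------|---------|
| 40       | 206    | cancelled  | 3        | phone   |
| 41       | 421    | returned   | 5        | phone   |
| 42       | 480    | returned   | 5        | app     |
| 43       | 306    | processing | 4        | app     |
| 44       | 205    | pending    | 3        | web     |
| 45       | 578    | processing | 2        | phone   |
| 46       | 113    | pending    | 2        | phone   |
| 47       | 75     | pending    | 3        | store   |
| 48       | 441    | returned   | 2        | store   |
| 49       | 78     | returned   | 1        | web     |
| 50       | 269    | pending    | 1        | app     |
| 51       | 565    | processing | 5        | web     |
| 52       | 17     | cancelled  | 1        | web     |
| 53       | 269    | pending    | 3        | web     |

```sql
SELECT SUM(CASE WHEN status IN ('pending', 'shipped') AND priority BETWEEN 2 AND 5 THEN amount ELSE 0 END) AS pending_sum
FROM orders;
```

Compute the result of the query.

order_id=40: ✗
order_id=41: ✗
order_id=42: ✗
order_id=43: ✗
order_id=44: ✓ → 205
order_id=45: ✗
order_id=46: ✓ → 113
order_id=47: ✓ → 75
order_id=48: ✗
order_id=49: ✗
order_id=50: ✗
order_id=51: ✗
order_id=52: ✗
order_id=53: ✓ → 269
pending_sum = 205 + 113 + 75 + 269 = 662

662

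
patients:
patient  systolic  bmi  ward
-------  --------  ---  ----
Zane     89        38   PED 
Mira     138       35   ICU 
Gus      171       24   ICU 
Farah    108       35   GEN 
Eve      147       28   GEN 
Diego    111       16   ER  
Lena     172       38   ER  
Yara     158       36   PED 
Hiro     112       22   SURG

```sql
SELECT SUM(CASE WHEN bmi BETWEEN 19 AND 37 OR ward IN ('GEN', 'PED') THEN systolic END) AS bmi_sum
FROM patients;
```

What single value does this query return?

patient=Zane: ✓ → 89
patient=Mira: ✓ → 138
patient=Gus: ✓ → 171
patient=Farah: ✓ → 108
patient=Eve: ✓ → 147
patient=Diego: ✗
patient=Lena: ✗
patient=Yara: ✓ → 158
patient=Hiro: ✓ → 112
bmi_sum = 89 + 138 + 171 + 108 + 147 + 158 + 112 = 923

923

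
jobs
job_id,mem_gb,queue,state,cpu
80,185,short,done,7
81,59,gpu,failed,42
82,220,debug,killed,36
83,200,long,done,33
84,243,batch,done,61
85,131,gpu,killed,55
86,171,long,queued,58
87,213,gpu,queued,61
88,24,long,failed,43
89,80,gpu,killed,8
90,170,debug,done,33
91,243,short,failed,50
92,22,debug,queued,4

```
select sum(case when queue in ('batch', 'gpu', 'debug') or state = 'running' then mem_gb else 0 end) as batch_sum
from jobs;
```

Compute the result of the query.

1138

job_id=80: ✗
job_id=81: ✓ → 59
job_id=82: ✓ → 220
job_id=83: ✗
job_id=84: ✓ → 243
job_id=85: ✓ → 131
job_id=86: ✗
job_id=87: ✓ → 213
job_id=88: ✗
job_id=89: ✓ → 80
job_id=90: ✓ → 170
job_id=91: ✗
job_id=92: ✓ → 22
batch_sum = 59 + 220 + 243 + 131 + 213 + 80 + 170 + 22 = 1138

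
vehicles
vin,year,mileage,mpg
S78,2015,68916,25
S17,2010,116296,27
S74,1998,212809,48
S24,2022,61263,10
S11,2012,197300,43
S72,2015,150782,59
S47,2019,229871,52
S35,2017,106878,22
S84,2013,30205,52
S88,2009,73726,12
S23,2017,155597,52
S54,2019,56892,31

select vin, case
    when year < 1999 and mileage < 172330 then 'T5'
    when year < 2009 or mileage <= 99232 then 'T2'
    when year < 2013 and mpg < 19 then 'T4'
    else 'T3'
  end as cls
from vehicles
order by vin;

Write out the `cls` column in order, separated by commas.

T3, T3, T3, T2, T3, T3, T2, T3, T2, T2, T2, T2

vin=S11: ELSE → T3
vin=S17: ELSE → T3
vin=S23: ELSE → T3
vin=S24: year < 2009 or mileage <= 99232 → T2
vin=S35: ELSE → T3
vin=S47: ELSE → T3
vin=S54: year < 2009 or mileage <= 99232 → T2
vin=S72: ELSE → T3
vin=S74: year < 2009 or mileage <= 99232 → T2
vin=S78: year < 2009 or mileage <= 99232 → T2
vin=S84: year < 2009 or mileage <= 99232 → T2
vin=S88: year < 2009 or mileage <= 99232 → T2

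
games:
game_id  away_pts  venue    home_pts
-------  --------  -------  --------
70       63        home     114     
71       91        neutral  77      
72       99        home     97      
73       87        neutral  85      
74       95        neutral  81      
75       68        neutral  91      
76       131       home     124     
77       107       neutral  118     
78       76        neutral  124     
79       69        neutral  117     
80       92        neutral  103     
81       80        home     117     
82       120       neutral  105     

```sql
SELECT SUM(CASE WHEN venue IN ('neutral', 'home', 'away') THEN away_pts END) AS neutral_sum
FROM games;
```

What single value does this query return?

game_id=70: ✓ → 63
game_id=71: ✓ → 91
game_id=72: ✓ → 99
game_id=73: ✓ → 87
game_id=74: ✓ → 95
game_id=75: ✓ → 68
game_id=76: ✓ → 131
game_id=77: ✓ → 107
game_id=78: ✓ → 76
game_id=79: ✓ → 69
game_id=80: ✓ → 92
game_id=81: ✓ → 80
game_id=82: ✓ → 120
neutral_sum = 63 + 91 + 99 + 87 + 95 + 68 + 131 + 107 + 76 + 69 + 92 + 80 + 120 = 1178

1178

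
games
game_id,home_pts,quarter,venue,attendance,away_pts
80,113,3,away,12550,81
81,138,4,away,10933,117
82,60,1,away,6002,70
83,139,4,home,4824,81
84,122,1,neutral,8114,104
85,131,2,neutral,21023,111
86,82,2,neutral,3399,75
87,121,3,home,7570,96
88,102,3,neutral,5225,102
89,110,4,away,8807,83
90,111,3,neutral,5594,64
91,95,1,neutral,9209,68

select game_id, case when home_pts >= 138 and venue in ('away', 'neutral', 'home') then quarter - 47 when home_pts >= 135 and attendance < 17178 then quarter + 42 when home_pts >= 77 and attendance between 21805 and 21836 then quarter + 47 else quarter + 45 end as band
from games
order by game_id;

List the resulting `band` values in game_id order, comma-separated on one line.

48, -43, 46, -43, 46, 47, 47, 48, 48, 49, 48, 46

game_id=80: ELSE → 48
game_id=81: home_pts >= 138 and venue in ('away', 'neutral', 'home') → -43
game_id=82: ELSE → 46
game_id=83: home_pts >= 138 and venue in ('away', 'neutral', 'home') → -43
game_id=84: ELSE → 46
game_id=85: ELSE → 47
game_id=86: ELSE → 47
game_id=87: ELSE → 48
game_id=88: ELSE → 48
game_id=89: ELSE → 49
game_id=90: ELSE → 48
game_id=91: ELSE → 46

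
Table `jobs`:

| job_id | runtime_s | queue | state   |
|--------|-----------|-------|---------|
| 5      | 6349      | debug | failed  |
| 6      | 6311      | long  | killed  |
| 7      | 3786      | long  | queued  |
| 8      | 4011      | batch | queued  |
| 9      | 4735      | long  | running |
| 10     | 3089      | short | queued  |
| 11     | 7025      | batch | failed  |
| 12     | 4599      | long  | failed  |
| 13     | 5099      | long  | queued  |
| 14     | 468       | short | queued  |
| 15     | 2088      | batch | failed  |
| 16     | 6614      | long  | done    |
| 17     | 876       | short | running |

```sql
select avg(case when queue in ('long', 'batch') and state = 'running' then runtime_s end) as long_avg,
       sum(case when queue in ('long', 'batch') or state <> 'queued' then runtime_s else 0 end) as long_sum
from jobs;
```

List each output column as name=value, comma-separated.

long_avg=4735, long_sum=51493

[long_avg: queue in ('long', 'batch') and state = 'running']
job_id=5: ✗
job_id=6: ✗
job_id=7: ✗
job_id=8: ✗
job_id=9: ✓ → 4735
job_id=10: ✗
job_id=11: ✗
job_id=12: ✗
job_id=13: ✗
job_id=14: ✗
job_id=15: ✗
job_id=16: ✗
job_id=17: ✗
long_avg = 4735
—
[long_sum: queue in ('long', 'batch') or state <> 'queued']
job_id=5: ✓ → 6349
job_id=6: ✓ → 6311
job_id=7: ✓ → 3786
job_id=8: ✓ → 4011
job_id=9: ✓ → 4735
job_id=10: ✗
job_id=11: ✓ → 7025
job_id=12: ✓ → 4599
job_id=13: ✓ → 5099
job_id=14: ✗
job_id=15: ✓ → 2088
job_id=16: ✓ → 6614
job_id=17: ✓ → 876
long_sum = 6349 + 6311 + 3786 + 4011 + 4735 + 7025 + 4599 + 5099 + 2088 + 6614 + 876 = 51493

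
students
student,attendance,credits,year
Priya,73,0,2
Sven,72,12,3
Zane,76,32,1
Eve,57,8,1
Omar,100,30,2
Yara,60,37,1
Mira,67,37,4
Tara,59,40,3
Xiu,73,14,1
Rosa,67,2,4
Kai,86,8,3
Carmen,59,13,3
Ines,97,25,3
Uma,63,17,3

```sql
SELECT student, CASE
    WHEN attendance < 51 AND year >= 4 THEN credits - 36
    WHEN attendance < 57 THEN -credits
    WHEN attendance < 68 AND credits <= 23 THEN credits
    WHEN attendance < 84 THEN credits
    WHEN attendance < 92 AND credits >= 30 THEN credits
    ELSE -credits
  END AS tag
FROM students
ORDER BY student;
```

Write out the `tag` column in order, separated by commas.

student=Carmen: attendance < 68 AND credits <= 23 → 13
student=Eve: attendance < 68 AND credits <= 23 → 8
student=Ines: ELSE → -25
student=Kai: ELSE → -8
student=Mira: attendance < 84 → 37
student=Omar: ELSE → -30
student=Priya: attendance < 84 → 0
student=Rosa: attendance < 68 AND credits <= 23 → 2
student=Sven: attendance < 84 → 12
student=Tara: attendance < 84 → 40
student=Uma: attendance < 68 AND credits <= 23 → 17
student=Xiu: attendance < 84 → 14
student=Yara: attendance < 84 → 37
student=Zane: attendance < 84 → 32

13, 8, -25, -8, 37, -30, 0, 2, 12, 40, 17, 14, 37, 32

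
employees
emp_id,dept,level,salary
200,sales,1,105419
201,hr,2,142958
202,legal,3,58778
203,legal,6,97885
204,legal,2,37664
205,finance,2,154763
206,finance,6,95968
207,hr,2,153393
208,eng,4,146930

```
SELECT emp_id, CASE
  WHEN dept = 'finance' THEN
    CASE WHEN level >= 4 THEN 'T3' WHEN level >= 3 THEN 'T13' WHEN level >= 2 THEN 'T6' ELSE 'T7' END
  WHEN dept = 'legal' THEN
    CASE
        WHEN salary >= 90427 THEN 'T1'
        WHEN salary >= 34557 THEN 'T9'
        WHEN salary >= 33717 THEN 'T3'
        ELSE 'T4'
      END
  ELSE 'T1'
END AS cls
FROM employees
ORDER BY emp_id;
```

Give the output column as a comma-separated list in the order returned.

emp_id=200: dept='sales' → outer ELSE → T1
emp_id=201: dept='hr' → outer ELSE → T1
emp_id=202: dept='legal' → inner[salary >= 34557] → T9
emp_id=203: dept='legal' → inner[salary >= 90427] → T1
emp_id=204: dept='legal' → inner[salary >= 34557] → T9
emp_id=205: dept='finance' → inner[level >= 2] → T6
emp_id=206: dept='finance' → inner[level >= 4] → T3
emp_id=207: dept='hr' → outer ELSE → T1
emp_id=208: dept='eng' → outer ELSE → T1

T1, T1, T9, T1, T9, T6, T3, T1, T1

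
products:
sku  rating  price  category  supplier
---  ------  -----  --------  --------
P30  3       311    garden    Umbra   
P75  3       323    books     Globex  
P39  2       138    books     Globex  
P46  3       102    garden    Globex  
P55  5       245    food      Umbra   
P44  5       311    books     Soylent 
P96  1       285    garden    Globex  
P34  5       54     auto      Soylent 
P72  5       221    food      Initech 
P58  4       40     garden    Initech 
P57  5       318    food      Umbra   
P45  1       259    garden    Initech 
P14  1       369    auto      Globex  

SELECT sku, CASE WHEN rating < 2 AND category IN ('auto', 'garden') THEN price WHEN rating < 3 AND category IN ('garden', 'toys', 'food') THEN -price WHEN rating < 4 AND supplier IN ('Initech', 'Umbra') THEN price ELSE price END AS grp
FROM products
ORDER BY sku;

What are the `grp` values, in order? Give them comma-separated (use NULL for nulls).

369, 311, 54, 138, 311, 259, 102, 245, 318, 40, 221, 323, 285

sku=P14: rating < 2 AND category IN ('auto', 'garden') → 369
sku=P30: rating < 4 AND supplier IN ('Initech', 'Umbra') → 311
sku=P34: ELSE → 54
sku=P39: ELSE → 138
sku=P44: ELSE → 311
sku=P45: rating < 2 AND category IN ('auto', 'garden') → 259
sku=P46: ELSE → 102
sku=P55: ELSE → 245
sku=P57: ELSE → 318
sku=P58: ELSE → 40
sku=P72: ELSE → 221
sku=P75: ELSE → 323
sku=P96: rating < 2 AND category IN ('auto', 'garden') → 285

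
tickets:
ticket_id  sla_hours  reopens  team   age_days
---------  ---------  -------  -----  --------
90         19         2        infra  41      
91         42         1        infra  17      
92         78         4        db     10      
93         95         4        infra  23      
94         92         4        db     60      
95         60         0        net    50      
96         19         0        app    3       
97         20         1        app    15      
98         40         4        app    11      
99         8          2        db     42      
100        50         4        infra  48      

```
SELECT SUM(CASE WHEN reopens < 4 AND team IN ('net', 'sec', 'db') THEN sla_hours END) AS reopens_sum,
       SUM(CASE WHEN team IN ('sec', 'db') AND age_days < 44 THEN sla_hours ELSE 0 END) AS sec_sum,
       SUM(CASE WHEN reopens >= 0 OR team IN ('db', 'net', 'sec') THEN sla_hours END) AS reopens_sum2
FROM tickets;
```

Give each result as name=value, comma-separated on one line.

reopens_sum=68, sec_sum=86, reopens_sum2=523

[reopens_sum: reopens < 4 AND team IN ('net', 'sec', 'db')]
ticket_id=90: ✗
ticket_id=91: ✗
ticket_id=92: ✗
ticket_id=93: ✗
ticket_id=94: ✗
ticket_id=95: ✓ → 60
ticket_id=96: ✗
ticket_id=97: ✗
ticket_id=98: ✗
ticket_id=99: ✓ → 8
ticket_id=100: ✗
reopens_sum = 60 + 8 = 68
—
[sec_sum: team IN ('sec', 'db') AND age_days < 44]
ticket_id=90: ✗
ticket_id=91: ✗
ticket_id=92: ✓ → 78
ticket_id=93: ✗
ticket_id=94: ✗
ticket_id=95: ✗
ticket_id=96: ✗
ticket_id=97: ✗
ticket_id=98: ✗
ticket_id=99: ✓ → 8
ticket_id=100: ✗
sec_sum = 78 + 8 = 86
—
[reopens_sum2: reopens >= 0 OR team IN ('db', 'net', 'sec')]
ticket_id=90: ✓ → 19
ticket_id=91: ✓ → 42
ticket_id=92: ✓ → 78
ticket_id=93: ✓ → 95
ticket_id=94: ✓ → 92
ticket_id=95: ✓ → 60
ticket_id=96: ✓ → 19
ticket_id=97: ✓ → 20
ticket_id=98: ✓ → 40
ticket_id=99: ✓ → 8
ticket_id=100: ✓ → 50
reopens_sum2 = 19 + 42 + 78 + 95 + 92 + 60 + 19 + 20 + 40 + 8 + 50 = 523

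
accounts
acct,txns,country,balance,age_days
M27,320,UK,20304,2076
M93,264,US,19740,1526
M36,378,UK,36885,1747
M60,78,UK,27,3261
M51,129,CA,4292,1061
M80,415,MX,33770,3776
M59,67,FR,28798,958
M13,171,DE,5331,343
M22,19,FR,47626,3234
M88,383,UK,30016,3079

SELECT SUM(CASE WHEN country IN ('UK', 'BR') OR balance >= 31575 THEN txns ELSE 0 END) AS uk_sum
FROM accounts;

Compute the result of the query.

acct=M27: ✓ → 320
acct=M93: ✗
acct=M36: ✓ → 378
acct=M60: ✓ → 78
acct=M51: ✗
acct=M80: ✓ → 415
acct=M59: ✗
acct=M13: ✗
acct=M22: ✓ → 19
acct=M88: ✓ → 383
uk_sum = 320 + 378 + 78 + 415 + 19 + 383 = 1593

1593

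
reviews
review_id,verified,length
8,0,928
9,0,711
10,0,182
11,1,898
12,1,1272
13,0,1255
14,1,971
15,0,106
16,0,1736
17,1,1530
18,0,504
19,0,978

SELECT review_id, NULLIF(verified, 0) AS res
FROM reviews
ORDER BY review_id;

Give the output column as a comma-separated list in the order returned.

NULL, NULL, NULL, 1, 1, NULL, 1, NULL, NULL, 1, NULL, NULL

review_id=8: verified=0 vs 0: equal → NULL
review_id=9: verified=0 vs 0: equal → NULL
review_id=10: verified=0 vs 0: equal → NULL
review_id=11: verified=1 vs 0: differ → 1
review_id=12: verified=1 vs 0: differ → 1
review_id=13: verified=0 vs 0: equal → NULL
review_id=14: verified=1 vs 0: differ → 1
review_id=15: verified=0 vs 0: equal → NULL
review_id=16: verified=0 vs 0: equal → NULL
review_id=17: verified=1 vs 0: differ → 1
review_id=18: verified=0 vs 0: equal → NULL
review_id=19: verified=0 vs 0: equal → NULL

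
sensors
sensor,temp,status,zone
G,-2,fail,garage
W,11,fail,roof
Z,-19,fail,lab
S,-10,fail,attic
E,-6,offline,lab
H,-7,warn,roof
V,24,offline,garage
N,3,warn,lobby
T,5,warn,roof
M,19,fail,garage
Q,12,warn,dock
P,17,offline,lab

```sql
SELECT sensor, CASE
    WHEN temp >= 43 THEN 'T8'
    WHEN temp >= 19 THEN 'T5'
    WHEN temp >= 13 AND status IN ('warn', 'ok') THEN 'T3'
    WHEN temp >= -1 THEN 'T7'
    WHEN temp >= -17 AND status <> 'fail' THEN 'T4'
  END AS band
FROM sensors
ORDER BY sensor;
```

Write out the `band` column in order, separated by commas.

sensor=E: temp >= -17 AND status <> 'fail' → T4
sensor=G: (no match → NULL) → NULL
sensor=H: temp >= -17 AND status <> 'fail' → T4
sensor=M: temp >= 19 → T5
sensor=N: temp >= -1 → T7
sensor=P: temp >= -1 → T7
sensor=Q: temp >= -1 → T7
sensor=S: (no match → NULL) → NULL
sensor=T: temp >= -1 → T7
sensor=V: temp >= 19 → T5
sensor=W: temp >= -1 → T7
sensor=Z: (no match → NULL) → NULL

T4, NULL, T4, T5, T7, T7, T7, NULL, T7, T5, T7, NULL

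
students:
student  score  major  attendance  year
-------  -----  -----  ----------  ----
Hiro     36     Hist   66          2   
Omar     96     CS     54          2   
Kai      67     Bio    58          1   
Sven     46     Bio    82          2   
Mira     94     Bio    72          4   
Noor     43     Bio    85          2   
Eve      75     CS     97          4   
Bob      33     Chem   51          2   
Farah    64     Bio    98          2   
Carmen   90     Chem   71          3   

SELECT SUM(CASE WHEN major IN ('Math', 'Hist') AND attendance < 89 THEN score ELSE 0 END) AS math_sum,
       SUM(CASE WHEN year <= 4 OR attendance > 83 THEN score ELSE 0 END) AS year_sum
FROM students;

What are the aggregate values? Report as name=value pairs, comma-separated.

[math_sum: major IN ('Math', 'Hist') AND attendance < 89]
student=Hiro: ✓ → 36
student=Omar: ✗
student=Kai: ✗
student=Sven: ✗
student=Mira: ✗
student=Noor: ✗
student=Eve: ✗
student=Bob: ✗
student=Farah: ✗
student=Carmen: ✗
math_sum = 36
—
[year_sum: year <= 4 OR attendance > 83]
student=Hiro: ✓ → 36
student=Omar: ✓ → 96
student=Kai: ✓ → 67
student=Sven: ✓ → 46
student=Mira: ✓ → 94
student=Noor: ✓ → 43
student=Eve: ✓ → 75
student=Bob: ✓ → 33
student=Farah: ✓ → 64
student=Carmen: ✓ → 90
year_sum = 36 + 96 + 67 + 46 + 94 + 43 + 75 + 33 + 64 + 90 = 644

math_sum=36, year_sum=644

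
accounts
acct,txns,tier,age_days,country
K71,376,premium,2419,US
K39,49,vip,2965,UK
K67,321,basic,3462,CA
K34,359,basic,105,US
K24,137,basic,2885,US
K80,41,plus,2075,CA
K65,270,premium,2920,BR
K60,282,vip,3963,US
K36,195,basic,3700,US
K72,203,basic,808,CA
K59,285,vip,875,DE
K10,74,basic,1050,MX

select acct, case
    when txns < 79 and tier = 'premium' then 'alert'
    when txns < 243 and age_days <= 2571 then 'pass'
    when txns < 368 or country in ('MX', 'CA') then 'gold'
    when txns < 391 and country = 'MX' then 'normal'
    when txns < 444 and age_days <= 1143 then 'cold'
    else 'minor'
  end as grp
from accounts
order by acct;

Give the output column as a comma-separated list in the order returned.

pass, gold, gold, gold, gold, gold, gold, gold, gold, minor, pass, pass

acct=K10: txns < 243 and age_days <= 2571 → pass
acct=K24: txns < 368 or country in ('MX', 'CA') → gold
acct=K34: txns < 368 or country in ('MX', 'CA') → gold
acct=K36: txns < 368 or country in ('MX', 'CA') → gold
acct=K39: txns < 368 or country in ('MX', 'CA') → gold
acct=K59: txns < 368 or country in ('MX', 'CA') → gold
acct=K60: txns < 368 or country in ('MX', 'CA') → gold
acct=K65: txns < 368 or country in ('MX', 'CA') → gold
acct=K67: txns < 368 or country in ('MX', 'CA') → gold
acct=K71: ELSE → minor
acct=K72: txns < 243 and age_days <= 2571 → pass
acct=K80: txns < 243 and age_days <= 2571 → pass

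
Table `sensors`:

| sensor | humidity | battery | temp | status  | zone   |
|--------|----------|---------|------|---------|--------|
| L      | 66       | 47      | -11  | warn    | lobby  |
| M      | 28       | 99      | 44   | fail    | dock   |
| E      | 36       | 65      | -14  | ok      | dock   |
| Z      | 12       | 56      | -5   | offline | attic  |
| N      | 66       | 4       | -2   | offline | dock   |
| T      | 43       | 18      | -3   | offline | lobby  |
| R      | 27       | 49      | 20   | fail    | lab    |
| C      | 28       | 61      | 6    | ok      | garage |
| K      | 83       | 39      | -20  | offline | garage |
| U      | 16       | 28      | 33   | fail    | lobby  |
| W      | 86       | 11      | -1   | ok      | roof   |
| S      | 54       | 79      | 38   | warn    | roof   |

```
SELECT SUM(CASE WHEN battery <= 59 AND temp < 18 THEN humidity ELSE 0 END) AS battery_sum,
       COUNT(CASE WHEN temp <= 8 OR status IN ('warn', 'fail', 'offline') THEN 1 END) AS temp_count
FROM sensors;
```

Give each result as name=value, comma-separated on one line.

[battery_sum: battery <= 59 AND temp < 18]
sensor=L: ✓ → 66
sensor=M: ✗
sensor=E: ✗
sensor=Z: ✓ → 12
sensor=N: ✓ → 66
sensor=T: ✓ → 43
sensor=R: ✗
sensor=C: ✗
sensor=K: ✓ → 83
sensor=U: ✗
sensor=W: ✓ → 86
sensor=S: ✗
battery_sum = 66 + 12 + 66 + 43 + 83 + 86 = 356
—
[temp_count: temp <= 8 OR status IN ('warn', 'fail', 'offline')]
sensor=L: ✓ → 1
sensor=M: ✓ → 1
sensor=E: ✓ → 1
sensor=Z: ✓ → 1
sensor=N: ✓ → 1
sensor=T: ✓ → 1
sensor=R: ✓ → 1
sensor=C: ✓ → 1
sensor=K: ✓ → 1
sensor=U: ✓ → 1
sensor=W: ✓ → 1
sensor=S: ✓ → 1
temp_count = COUNT(1, 1, 1, 1, 1, 1, 1, 1, 1, 1, 1, 1) = 12

battery_sum=356, temp_count=12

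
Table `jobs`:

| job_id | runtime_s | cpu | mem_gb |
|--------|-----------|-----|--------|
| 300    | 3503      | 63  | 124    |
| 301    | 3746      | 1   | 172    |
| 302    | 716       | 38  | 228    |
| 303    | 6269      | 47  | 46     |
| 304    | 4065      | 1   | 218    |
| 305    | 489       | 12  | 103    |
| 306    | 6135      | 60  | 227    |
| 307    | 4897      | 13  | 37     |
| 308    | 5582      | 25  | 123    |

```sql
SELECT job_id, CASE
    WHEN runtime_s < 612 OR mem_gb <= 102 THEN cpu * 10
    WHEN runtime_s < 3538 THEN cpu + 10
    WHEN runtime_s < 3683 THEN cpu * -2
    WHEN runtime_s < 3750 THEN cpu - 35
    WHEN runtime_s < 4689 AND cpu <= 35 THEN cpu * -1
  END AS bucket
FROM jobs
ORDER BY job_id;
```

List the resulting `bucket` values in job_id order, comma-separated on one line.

73, -34, 48, 470, -1, 120, NULL, 130, NULL

job_id=300: runtime_s < 3538 → 73
job_id=301: runtime_s < 3750 → -34
job_id=302: runtime_s < 3538 → 48
job_id=303: runtime_s < 612 OR mem_gb <= 102 → 470
job_id=304: runtime_s < 4689 AND cpu <= 35 → -1
job_id=305: runtime_s < 612 OR mem_gb <= 102 → 120
job_id=306: (no match → NULL) → NULL
job_id=307: runtime_s < 612 OR mem_gb <= 102 → 130
job_id=308: (no match → NULL) → NULL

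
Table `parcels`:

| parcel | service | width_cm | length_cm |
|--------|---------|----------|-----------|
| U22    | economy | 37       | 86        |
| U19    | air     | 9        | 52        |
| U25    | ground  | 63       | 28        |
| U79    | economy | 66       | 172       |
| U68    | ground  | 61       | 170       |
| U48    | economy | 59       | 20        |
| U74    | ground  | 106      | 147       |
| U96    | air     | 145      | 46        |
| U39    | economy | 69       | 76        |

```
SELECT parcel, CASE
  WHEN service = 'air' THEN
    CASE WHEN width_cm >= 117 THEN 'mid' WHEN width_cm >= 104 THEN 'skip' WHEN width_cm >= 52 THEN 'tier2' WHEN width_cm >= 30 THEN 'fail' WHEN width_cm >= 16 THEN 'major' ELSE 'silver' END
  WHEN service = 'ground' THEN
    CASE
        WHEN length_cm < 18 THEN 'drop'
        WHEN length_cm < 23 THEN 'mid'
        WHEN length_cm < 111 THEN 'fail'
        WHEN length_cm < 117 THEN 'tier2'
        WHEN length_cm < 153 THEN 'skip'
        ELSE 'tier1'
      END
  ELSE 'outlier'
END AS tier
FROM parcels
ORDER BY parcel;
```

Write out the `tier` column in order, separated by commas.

parcel=U19: service='air' → inner[ELSE] → silver
parcel=U22: service='economy' → outer ELSE → outlier
parcel=U25: service='ground' → inner[length_cm < 111] → fail
parcel=U39: service='economy' → outer ELSE → outlier
parcel=U48: service='economy' → outer ELSE → outlier
parcel=U68: service='ground' → inner[ELSE] → tier1
parcel=U74: service='ground' → inner[length_cm < 153] → skip
parcel=U79: service='economy' → outer ELSE → outlier
parcel=U96: service='air' → inner[width_cm >= 117] → mid

silver, outlier, fail, outlier, outlier, tier1, skip, outlier, mid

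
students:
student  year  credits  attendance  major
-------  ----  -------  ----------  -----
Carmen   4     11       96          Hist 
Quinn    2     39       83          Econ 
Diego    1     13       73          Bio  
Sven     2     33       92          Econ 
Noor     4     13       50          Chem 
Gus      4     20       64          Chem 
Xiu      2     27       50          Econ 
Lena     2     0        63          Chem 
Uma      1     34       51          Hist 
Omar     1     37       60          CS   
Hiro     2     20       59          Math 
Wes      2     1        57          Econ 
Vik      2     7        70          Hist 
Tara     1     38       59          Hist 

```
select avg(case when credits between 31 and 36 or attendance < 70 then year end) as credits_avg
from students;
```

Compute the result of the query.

2.1

student=Carmen: ✗
student=Quinn: ✗
student=Diego: ✗
student=Sven: ✓ → 2
student=Noor: ✓ → 4
student=Gus: ✓ → 4
student=Xiu: ✓ → 2
student=Lena: ✓ → 2
student=Uma: ✓ → 1
student=Omar: ✓ → 1
student=Hiro: ✓ → 2
student=Wes: ✓ → 2
student=Vik: ✗
student=Tara: ✓ → 1
credits_avg = (2 + 4 + 4 + 2 + 2 + 1 + 1 + 2 + 2 + 1) / 10 = 2.1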